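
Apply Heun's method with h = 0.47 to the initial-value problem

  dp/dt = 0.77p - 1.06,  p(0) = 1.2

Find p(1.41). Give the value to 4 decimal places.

Heun: k1 = f(t_n, p_n); k2 = f(t_n + h, p_n + h·k1); p_{n+1} = p_n + (h/2)·(k1 + k2).
t=0.000000, p=1.200000:
  k1 = f(0.000000, 1.200000) = -0.136000
  k2 = f(0.470000, 1.136080) = -0.185218
  p ← 1.200000 + (0.47/2)·(-0.136000 + (-0.185218)) = 1.124514
t=0.470000, p=1.124514:
  k1 = f(0.470000, 1.124514) = -0.194124
  k2 = f(0.940000, 1.033275) = -0.264378
  p ← 1.124514 + (0.47/2)·(-0.194124 + (-0.264378)) = 1.016766
t=0.940000, p=1.016766:
  k1 = f(0.940000, 1.016766) = -0.277091
  k2 = f(1.410000, 0.886533) = -0.377370
  p ← 1.016766 + (0.47/2)·(-0.277091 + (-0.377370)) = 0.862967
p(1.41) ≈ 0.8630

0.8630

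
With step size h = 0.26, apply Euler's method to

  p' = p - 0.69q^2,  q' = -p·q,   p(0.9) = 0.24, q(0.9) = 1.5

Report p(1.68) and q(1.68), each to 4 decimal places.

-0.9816, 1.6245

Euler on (p,q): p_{n+1} = p_n + h·p', q_{n+1} = q_n + h·q'.
0.900000: (0.240000, 1.500000); f=(-1.312500, -0.360000) → (-0.101250, 1.406400)
1.160000: (-0.101250, 1.406400); f=(-1.466043, 0.142398) → (-0.482421, 1.443423)
1.420000: (-0.482421, 1.443423); f=(-1.920016, 0.696338) → (-0.981625, 1.624471)
(p(1.68), q(1.68)) ≈ (-0.9816, 1.6245)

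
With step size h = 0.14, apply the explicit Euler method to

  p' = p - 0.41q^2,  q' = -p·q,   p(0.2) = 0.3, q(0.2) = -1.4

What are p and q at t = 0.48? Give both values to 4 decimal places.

0.1584, -1.2981

Euler on (p,q): p_{n+1} = p_n + h·p', q_{n+1} = q_n + h·q'.
0.200000: (0.300000, -1.400000); f=(-0.503600, 0.420000) → (0.229496, -1.341200)
0.340000: (0.229496, -1.341200); f=(-0.508019, 0.307800) → (0.158373, -1.298108)
(p(0.48), q(0.48)) ≈ (0.1584, -1.2981)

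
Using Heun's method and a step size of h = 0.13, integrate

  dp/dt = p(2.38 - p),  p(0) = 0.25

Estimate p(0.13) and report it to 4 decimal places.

Heun: k1 = f(t_n, p_n); k2 = f(t_n + h, p_n + h·k1); p_{n+1} = p_n + (h/2)·(k1 + k2).
t=0.000000, p=0.250000:
  k1 = f(0.000000, 0.250000) = 0.532500
  k2 = f(0.130000, 0.319225) = 0.657851
  p ← 0.250000 + (0.13/2)·(0.532500 + 0.657851) = 0.327373
p(0.13) ≈ 0.3274

0.3274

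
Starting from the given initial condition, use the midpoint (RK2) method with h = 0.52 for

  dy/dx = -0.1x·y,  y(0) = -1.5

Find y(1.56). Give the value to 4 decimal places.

-1.3271

Midpoint: k1 = f(x_n, y_n); k2 = f(x_n + h/2, y_n + (h/2)·k1); y_{n+1} = y_n + h·k2.
x=0.000000, y=-1.500000:
  k1 = f(0.000000, -1.500000) = 0.000000
  k2 = f(0.260000, -1.500000) = 0.039000
  y ← -1.500000 + 0.52·0.039000 = -1.479720
x=0.520000, y=-1.479720:
  k1 = f(0.520000, -1.479720) = 0.076945
  k2 = f(0.780000, -1.459714) = 0.113858
  y ← -1.479720 + 0.52·0.113858 = -1.420514
x=1.040000, y=-1.420514:
  k1 = f(1.040000, -1.420514) = 0.147733
  k2 = f(1.300000, -1.382103) = 0.179673
  y ← -1.420514 + 0.52·0.179673 = -1.327084
y(1.56) ≈ -1.3271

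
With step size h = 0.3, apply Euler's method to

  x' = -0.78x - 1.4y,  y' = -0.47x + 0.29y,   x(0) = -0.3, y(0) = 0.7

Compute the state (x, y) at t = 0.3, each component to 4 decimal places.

-0.5238, 0.8032

Euler on (x,y): x_{n+1} = x_n + h·x', y_{n+1} = y_n + h·y'.
0.000000: (-0.300000, 0.700000); f=(-0.746000, 0.344000) → (-0.523800, 0.803200)
(x(0.3), y(0.3)) ≈ (-0.5238, 0.8032)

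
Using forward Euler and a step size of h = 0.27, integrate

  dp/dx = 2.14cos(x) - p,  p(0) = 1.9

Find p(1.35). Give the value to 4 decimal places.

1.6019

Euler: p_{n+1} = p_n + h·f(x_n, p_n).
x=0.000000, p=1.900000: f=0.240000 → p ← 1.900000 + 0.27·0.240000 = 1.964800
x=0.270000, p=1.964800: f=0.097670 → p ← 1.964800 + 0.27·0.097670 = 1.991171
x=0.540000, p=1.991171: f=-0.155674 → p ← 1.991171 + 0.27·(-0.155674) = 1.949139
x=0.810000, p=1.949139: f=-0.473612 → p ← 1.949139 + 0.27·(-0.473612) = 1.821264
x=1.080000, p=1.821264: f=-0.812621 → p ← 1.821264 + 0.27·(-0.812621) = 1.601856
p(1.35) ≈ 1.6019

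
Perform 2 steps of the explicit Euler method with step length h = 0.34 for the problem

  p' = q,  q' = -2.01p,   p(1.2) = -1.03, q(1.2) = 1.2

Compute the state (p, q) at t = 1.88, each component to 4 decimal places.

Euler on (p,q): p_{n+1} = p_n + h·p', q_{n+1} = q_n + h·q'.
1.200000: (-1.030000, 1.200000); f=(1.200000, 2.070300) → (-0.622000, 1.903902)
1.540000: (-0.622000, 1.903902); f=(1.903902, 1.250220) → (0.025327, 2.328977)
(p(1.88), q(1.88)) ≈ (0.0253, 2.3290)

0.0253, 2.3290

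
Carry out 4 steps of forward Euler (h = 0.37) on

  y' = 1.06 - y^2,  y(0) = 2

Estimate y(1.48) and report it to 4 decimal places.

Euler: y_{n+1} = y_n + h·f(x_n, y_n).
x=0.000000, y=2.000000: f=-2.940000 → y ← 2.000000 + 0.37·(-2.940000) = 0.912200
x=0.370000, y=0.912200: f=0.227891 → y ← 0.912200 + 0.37·0.227891 = 0.996520
x=0.740000, y=0.996520: f=0.066948 → y ← 0.996520 + 0.37·0.066948 = 1.021291
x=1.110000, y=1.021291: f=0.016965 → y ← 1.021291 + 0.37·0.016965 = 1.027568
y(1.48) ≈ 1.0276

1.0276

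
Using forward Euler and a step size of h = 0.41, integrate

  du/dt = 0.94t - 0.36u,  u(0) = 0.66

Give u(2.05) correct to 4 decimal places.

Euler: u_{n+1} = u_n + h·f(t_n, u_n).
t=0.000000, u=0.660000: f=-0.237600 → u ← 0.660000 + 0.41·(-0.237600) = 0.562584
t=0.410000, u=0.562584: f=0.182870 → u ← 0.562584 + 0.41·0.182870 = 0.637561
t=0.820000, u=0.637561: f=0.541278 → u ← 0.637561 + 0.41·0.541278 = 0.859485
t=1.230000, u=0.859485: f=0.846786 → u ← 0.859485 + 0.41·0.846786 = 1.206667
t=1.640000, u=1.206667: f=1.107200 → u ← 1.206667 + 0.41·1.107200 = 1.660619
u(2.05) ≈ 1.6606

1.6606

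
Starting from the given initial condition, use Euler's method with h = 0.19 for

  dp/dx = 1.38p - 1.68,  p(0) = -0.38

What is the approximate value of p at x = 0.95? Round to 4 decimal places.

-3.9000

Euler: p_{n+1} = p_n + h·f(x_n, p_n).
x=0.000000, p=-0.380000: f=-2.204400 → p ← -0.380000 + 0.19·(-2.204400) = -0.798836
x=0.190000, p=-0.798836: f=-2.782394 → p ← -0.798836 + 0.19·(-2.782394) = -1.327491
x=0.380000, p=-1.327491: f=-3.511937 → p ← -1.327491 + 0.19·(-3.511937) = -1.994759
x=0.570000, p=-1.994759: f=-4.432767 → p ← -1.994759 + 0.19·(-4.432767) = -2.836985
x=0.760000, p=-2.836985: f=-5.595039 → p ← -2.836985 + 0.19·(-5.595039) = -3.900042
p(0.95) ≈ -3.9000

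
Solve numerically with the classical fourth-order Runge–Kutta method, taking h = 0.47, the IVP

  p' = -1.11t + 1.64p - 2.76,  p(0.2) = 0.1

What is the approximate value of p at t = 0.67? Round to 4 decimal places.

RK4: k1 = f(t_n, p_n); k2 = f(t_n + h/2, p_n + (h/2)·k1); k3 = f(t_n + h/2, p_n + (h/2)·k2); k4 = f(t_n + h, p_n + h·k3); p_{n+1} = p_n + (h/6)·(k1 + 2k2 + 2k3 + k4).
t=0.200000, p=0.100000:
  k1 = f(0.200000, 0.100000) = -2.818000
  k2 = f(0.435000, -0.562230) = -4.164907
  k3 = f(0.435000, -0.878753) = -4.684005
  k4 = f(0.670000, -2.101482) = -6.950131
  p ← 0.100000 + (0.47/6)·(k1 + 2k2 + 2k3 + k4) = -2.051500
p(0.67) ≈ -2.0515

-2.0515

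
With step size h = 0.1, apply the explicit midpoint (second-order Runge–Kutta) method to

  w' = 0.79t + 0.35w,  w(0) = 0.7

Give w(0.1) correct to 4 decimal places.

Midpoint: k1 = f(t_n, w_n); k2 = f(t_n + h/2, w_n + (h/2)·k1); w_{n+1} = w_n + h·k2.
t=0.000000, w=0.700000:
  k1 = f(0.000000, 0.700000) = 0.245000
  k2 = f(0.050000, 0.712250) = 0.288787
  w ← 0.700000 + 0.1·0.288787 = 0.728879
w(0.1) ≈ 0.7289

0.7289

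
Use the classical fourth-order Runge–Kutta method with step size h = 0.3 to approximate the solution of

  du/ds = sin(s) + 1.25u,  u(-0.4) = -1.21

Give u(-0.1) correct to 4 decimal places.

-1.8535

RK4: k1 = f(s_n, u_n); k2 = f(s_n + h/2, u_n + (h/2)·k1); k3 = f(s_n + h/2, u_n + (h/2)·k2); k4 = f(s_n + h, u_n + h·k3); u_{n+1} = u_n + (h/6)·(k1 + 2k2 + 2k3 + k4).
s=-0.400000, u=-1.210000:
  k1 = f(-0.400000, -1.210000) = -1.901918
  k2 = f(-0.250000, -1.495288) = -2.116514
  k3 = f(-0.250000, -1.527477) = -2.156750
  k4 = f(-0.100000, -1.857025) = -2.421115
  u ← -1.210000 + (0.3/6)·(k1 + 2k2 + 2k3 + k4) = -1.853478
u(-0.1) ≈ -1.8535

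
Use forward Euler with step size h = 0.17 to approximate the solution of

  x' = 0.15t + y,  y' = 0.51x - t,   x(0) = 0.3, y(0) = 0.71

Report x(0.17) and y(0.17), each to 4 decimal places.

0.4207, 0.7360

Euler on (x,y): x_{n+1} = x_n + h·x', y_{n+1} = y_n + h·y'.
0.000000: (0.300000, 0.710000); f=(0.710000, 0.153000) → (0.420700, 0.736010)
(x(0.17), y(0.17)) ≈ (0.4207, 0.7360)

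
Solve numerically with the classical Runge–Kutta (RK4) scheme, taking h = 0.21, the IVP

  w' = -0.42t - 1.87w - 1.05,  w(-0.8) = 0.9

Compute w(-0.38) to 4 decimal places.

RK4: k1 = f(t_n, w_n); k2 = f(t_n + h/2, w_n + (h/2)·k1); k3 = f(t_n + h/2, w_n + (h/2)·k2); k4 = f(t_n + h, w_n + h·k3); w_{n+1} = w_n + (h/6)·(k1 + 2k2 + 2k3 + k4).
t=-0.800000, w=0.900000:
  k1 = f(-0.800000, 0.900000) = -2.397000
  k2 = f(-0.695000, 0.648315) = -1.970449
  k3 = f(-0.695000, 0.693103) = -2.054202
  k4 = f(-0.590000, 0.468618) = -1.678515
  w ← 0.900000 + (0.21/6)·(k1 + 2k2 + 2k3 + k4) = 0.475631
t=-0.590000, w=0.475631:
  k1 = f(-0.590000, 0.475631) = -1.691631
  k2 = f(-0.485000, 0.298010) = -1.403579
  k3 = f(-0.485000, 0.328256) = -1.460138
  k4 = f(-0.380000, 0.169002) = -1.206435
  w ← 0.475631 + (0.21/6)·(k1 + 2k2 + 2k3 + k4) = 0.173739
w(-0.38) ≈ 0.1737

0.1737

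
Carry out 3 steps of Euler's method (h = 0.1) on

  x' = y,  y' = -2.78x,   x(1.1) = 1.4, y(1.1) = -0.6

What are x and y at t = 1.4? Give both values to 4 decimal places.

Euler on (x,y): x_{n+1} = x_n + h·x', y_{n+1} = y_n + h·y'.
1.100000: (1.400000, -0.600000); f=(-0.600000, -3.892000) → (1.340000, -0.989200)
1.200000: (1.340000, -0.989200); f=(-0.989200, -3.725200) → (1.241080, -1.361720)
1.300000: (1.241080, -1.361720); f=(-1.361720, -3.450202) → (1.104908, -1.706740)
(x(1.4), y(1.4)) ≈ (1.1049, -1.7067)

1.1049, -1.7067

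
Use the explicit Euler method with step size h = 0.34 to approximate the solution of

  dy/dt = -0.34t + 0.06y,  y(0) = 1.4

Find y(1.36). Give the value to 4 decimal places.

Euler: y_{n+1} = y_n + h·f(t_n, y_n).
t=0.000000, y=1.400000: f=0.084000 → y ← 1.400000 + 0.34·0.084000 = 1.428560
t=0.340000, y=1.428560: f=-0.029886 → y ← 1.428560 + 0.34·(-0.029886) = 1.418399
t=0.680000, y=1.418399: f=-0.146096 → y ← 1.418399 + 0.34·(-0.146096) = 1.368726
t=1.020000, y=1.368726: f=-0.264676 → y ← 1.368726 + 0.34·(-0.264676) = 1.278736
y(1.36) ≈ 1.2787

1.2787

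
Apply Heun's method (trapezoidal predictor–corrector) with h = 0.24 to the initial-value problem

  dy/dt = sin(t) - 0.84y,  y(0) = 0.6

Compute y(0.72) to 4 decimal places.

0.5358

Heun: k1 = f(t_n, y_n); k2 = f(t_n + h, y_n + h·k1); y_{n+1} = y_n + (h/2)·(k1 + k2).
t=0.000000, y=0.600000:
  k1 = f(0.000000, 0.600000) = -0.504000
  k2 = f(0.240000, 0.479040) = -0.164691
  y ← 0.600000 + (0.24/2)·(-0.504000 + (-0.164691)) = 0.519757
t=0.240000, y=0.519757:
  k1 = f(0.240000, 0.519757) = -0.198893
  k2 = f(0.480000, 0.472023) = 0.065280
  y ← 0.519757 + (0.24/2)·(-0.198893 + 0.065280) = 0.503723
t=0.480000, y=0.503723:
  k1 = f(0.480000, 0.503723) = 0.038651
  k2 = f(0.720000, 0.513000) = 0.228465
  y ← 0.503723 + (0.24/2)·(0.038651 + 0.228465) = 0.535777
y(0.72) ≈ 0.5358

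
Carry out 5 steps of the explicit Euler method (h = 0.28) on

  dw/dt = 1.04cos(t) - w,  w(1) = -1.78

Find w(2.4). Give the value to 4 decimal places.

-0.4771

Euler: w_{n+1} = w_n + h·f(t_n, w_n).
t=1.000000, w=-1.780000: f=2.341914 → w ← -1.780000 + 0.28·2.341914 = -1.124264
t=1.280000, w=-1.124264: f=1.422448 → w ← -1.124264 + 0.28·1.422448 = -0.725979
t=1.560000, w=-0.725979: f=0.737207 → w ← -0.725979 + 0.28·0.737207 = -0.519561
t=1.840000, w=-0.519561: f=0.242958 → w ← -0.519561 + 0.28·0.242958 = -0.451532
t=2.120000, w=-0.451532: f=-0.091356 → w ← -0.451532 + 0.28·(-0.091356) = -0.477112
w(2.4) ≈ -0.4771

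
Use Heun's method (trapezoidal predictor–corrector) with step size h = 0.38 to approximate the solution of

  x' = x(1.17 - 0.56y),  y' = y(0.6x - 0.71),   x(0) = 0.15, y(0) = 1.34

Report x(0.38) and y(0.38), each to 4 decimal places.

Heun on (x,y): k1 = f(t_n, state_n); k2 = f(t_n + h, state_n + h·k1); state_{n+1} = state_n + (h/2)·(k1 + k2).
0.000000: (0.150000, 1.340000)
  k1 = (0.062940, -0.830800)
  predictor → (0.173917, 1.024296)
  k2 = (0.103723, -0.620365)
  → (0.181666, 1.064279)
(x(0.38), y(0.38)) ≈ (0.1817, 1.0643)

0.1817, 1.0643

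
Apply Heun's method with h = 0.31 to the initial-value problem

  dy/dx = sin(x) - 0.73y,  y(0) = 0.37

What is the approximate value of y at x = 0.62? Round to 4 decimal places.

Heun: k1 = f(x_n, y_n); k2 = f(x_n + h, y_n + h·k1); y_{n+1} = y_n + (h/2)·(k1 + k2).
x=0.000000, y=0.370000:
  k1 = f(0.000000, 0.370000) = -0.270100
  k2 = f(0.310000, 0.286269) = 0.096082
  y ← 0.370000 + (0.31/2)·(-0.270100 + 0.096082) = 0.343027
x=0.310000, y=0.343027:
  k1 = f(0.310000, 0.343027) = 0.054649
  k2 = f(0.620000, 0.359968) = 0.318258
  y ← 0.343027 + (0.31/2)·(0.054649 + 0.318258) = 0.400828
y(0.62) ≈ 0.4008

0.4008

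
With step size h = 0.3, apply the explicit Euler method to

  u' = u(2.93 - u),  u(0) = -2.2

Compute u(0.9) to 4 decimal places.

Euler: u_{n+1} = u_n + h·f(x_n, u_n).
x=0.000000, u=-2.200000: f=-11.286000 → u ← -2.200000 + 0.3·(-11.286000) = -5.585800
x=0.300000, u=-5.585800: f=-47.567556 → u ← -5.585800 + 0.3·(-47.567556) = -19.856067
x=0.600000, u=-19.856067: f=-452.441660 → u ← -19.856067 + 0.3·(-452.441660) = -155.588565
u(0.9) ≈ -155.5886

-155.5886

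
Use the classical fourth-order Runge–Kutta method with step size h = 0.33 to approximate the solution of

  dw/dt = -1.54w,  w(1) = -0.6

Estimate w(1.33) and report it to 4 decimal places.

RK4: k1 = f(t_n, w_n); k2 = f(t_n + h/2, w_n + (h/2)·k1); k3 = f(t_n + h/2, w_n + (h/2)·k2); k4 = f(t_n + h, w_n + h·k3); w_{n+1} = w_n + (h/6)·(k1 + 2k2 + 2k3 + k4).
t=1.000000, w=-0.600000:
  k1 = f(1.000000, -0.600000) = 0.924000
  k2 = f(1.165000, -0.447540) = 0.689212
  k3 = f(1.165000, -0.486280) = 0.748871
  k4 = f(1.330000, -0.352872) = 0.543424
  w ← -0.600000 + (0.33/6)·(k1 + 2k2 + 2k3 + k4) = -0.361103
w(1.33) ≈ -0.3611

-0.3611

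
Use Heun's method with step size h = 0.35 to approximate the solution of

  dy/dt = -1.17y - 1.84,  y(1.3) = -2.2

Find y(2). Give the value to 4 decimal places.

-1.8579

Heun: k1 = f(t_n, y_n); k2 = f(t_n + h, y_n + h·k1); y_{n+1} = y_n + (h/2)·(k1 + k2).
t=1.300000, y=-2.200000:
  k1 = f(1.300000, -2.200000) = 0.734000
  k2 = f(1.650000, -1.943100) = 0.433427
  y ← -2.200000 + (0.35/2)·(0.734000 + 0.433427) = -1.995700
t=1.650000, y=-1.995700:
  k1 = f(1.650000, -1.995700) = 0.494969
  k2 = f(2.000000, -1.822461) = 0.292279
  y ← -1.995700 + (0.35/2)·(0.494969 + 0.292279) = -1.857932
y(2) ≈ -1.8579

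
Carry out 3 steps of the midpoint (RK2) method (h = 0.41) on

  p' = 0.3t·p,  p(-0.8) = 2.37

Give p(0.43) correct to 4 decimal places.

2.2159

Midpoint: k1 = f(t_n, p_n); k2 = f(t_n + h/2, p_n + (h/2)·k1); p_{n+1} = p_n + h·k2.
t=-0.800000, p=2.370000:
  k1 = f(-0.800000, 2.370000) = -0.568800
  k2 = f(-0.595000, 2.253396) = -0.402231
  p ← 2.370000 + 0.41·(-0.402231) = 2.205085
t=-0.390000, p=2.205085:
  k1 = f(-0.390000, 2.205085) = -0.257995
  k2 = f(-0.185000, 2.152196) = -0.119447
  p ← 2.205085 + 0.41·(-0.119447) = 2.156112
t=0.020000, p=2.156112:
  k1 = f(0.020000, 2.156112) = 0.012937
  k2 = f(0.225000, 2.158764) = 0.145717
  p ← 2.156112 + 0.41·0.145717 = 2.215856
p(0.43) ≈ 2.2159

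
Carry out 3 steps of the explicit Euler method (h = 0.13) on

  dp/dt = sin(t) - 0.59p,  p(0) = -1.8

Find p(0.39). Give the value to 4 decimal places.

-1.3678

Euler: p_{n+1} = p_n + h·f(t_n, p_n).
t=0.000000, p=-1.800000: f=1.062000 → p ← -1.800000 + 0.13·1.062000 = -1.661940
t=0.130000, p=-1.661940: f=1.110179 → p ← -1.661940 + 0.13·1.110179 = -1.517617
t=0.260000, p=-1.517617: f=1.152474 → p ← -1.517617 + 0.13·1.152474 = -1.367795
p(0.39) ≈ -1.3678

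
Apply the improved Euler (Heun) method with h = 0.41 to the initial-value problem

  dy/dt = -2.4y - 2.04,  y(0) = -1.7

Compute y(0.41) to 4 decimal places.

Heun: k1 = f(t_n, y_n); k2 = f(t_n + h, y_n + h·k1); y_{n+1} = y_n + (h/2)·(k1 + k2).
t=0.000000, y=-1.700000:
  k1 = f(0.000000, -1.700000) = 2.040000
  k2 = f(0.410000, -0.863600) = 0.032640
  y ← -1.700000 + (0.41/2)·(2.040000 + 0.032640) = -1.275109
y(0.41) ≈ -1.2751

-1.2751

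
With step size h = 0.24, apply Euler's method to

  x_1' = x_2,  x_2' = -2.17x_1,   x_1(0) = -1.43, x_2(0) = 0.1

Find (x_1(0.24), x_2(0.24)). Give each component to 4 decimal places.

-1.4060, 0.8447

Euler on (x_1,x_2): x_1_{n+1} = x_1_n + h·x_1', x_2_{n+1} = x_2_n + h·x_2'.
0.000000: (-1.430000, 0.100000); f=(0.100000, 3.103100) → (-1.406000, 0.844744)
(x_1(0.24), x_2(0.24)) ≈ (-1.4060, 0.8447)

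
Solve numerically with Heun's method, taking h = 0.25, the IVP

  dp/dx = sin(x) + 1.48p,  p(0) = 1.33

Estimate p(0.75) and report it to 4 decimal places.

4.3370

Heun: k1 = f(x_n, p_n); k2 = f(x_n + h, p_n + h·k1); p_{n+1} = p_n + (h/2)·(k1 + k2).
x=0.000000, p=1.330000:
  k1 = f(0.000000, 1.330000) = 1.968400
  k2 = f(0.250000, 1.822100) = 2.944112
  p ← 1.330000 + (0.25/2)·(1.968400 + 2.944112) = 1.944064
x=0.250000, p=1.944064:
  k1 = f(0.250000, 1.944064) = 3.124619
  k2 = f(0.500000, 2.725219) = 4.512749
  p ← 1.944064 + (0.25/2)·(3.124619 + 4.512749) = 2.898735
x=0.500000, p=2.898735:
  k1 = f(0.500000, 2.898735) = 4.769553
  k2 = f(0.750000, 4.091123) = 6.736501
  p ← 2.898735 + (0.25/2)·(4.769553 + 6.736501) = 4.336992
p(0.75) ≈ 4.3370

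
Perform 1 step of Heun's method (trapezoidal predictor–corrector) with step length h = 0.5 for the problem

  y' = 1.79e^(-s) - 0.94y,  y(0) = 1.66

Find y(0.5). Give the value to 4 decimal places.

Heun: k1 = f(s_n, y_n); k2 = f(s_n + h, y_n + h·k1); y_{n+1} = y_n + (h/2)·(k1 + k2).
s=0.000000, y=1.660000:
  k1 = f(0.000000, 1.660000) = 0.229600
  k2 = f(0.500000, 1.774800) = -0.582622
  y ← 1.660000 + (0.5/2)·(0.229600 + (-0.582622)) = 1.571744
y(0.5) ≈ 1.5717

1.5717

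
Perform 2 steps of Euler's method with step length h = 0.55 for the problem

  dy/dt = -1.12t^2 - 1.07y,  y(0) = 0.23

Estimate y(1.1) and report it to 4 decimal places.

Euler: y_{n+1} = y_n + h·f(t_n, y_n).
t=0.000000, y=0.230000: f=-0.246100 → y ← 0.230000 + 0.55·(-0.246100) = 0.094645
t=0.550000, y=0.094645: f=-0.440070 → y ← 0.094645 + 0.55·(-0.440070) = -0.147394
y(1.1) ≈ -0.1474

-0.1474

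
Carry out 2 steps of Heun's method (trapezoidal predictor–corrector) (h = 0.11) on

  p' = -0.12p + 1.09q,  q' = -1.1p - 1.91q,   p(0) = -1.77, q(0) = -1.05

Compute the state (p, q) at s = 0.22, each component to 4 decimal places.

Heun on (p,q): k1 = f(s_n, state_n); k2 = f(s_n + h, state_n + h·k1); state_{n+1} = state_n + (h/2)·(k1 + k2).
0.000000: (-1.770000, -1.050000)
  k1 = (-0.932100, 3.952500)
  predictor → (-1.872531, -0.615225)
  k2 = (-0.445892, 3.234864)
  → (-1.845790, -0.654695)
0.110000: (-1.845790, -0.654695)
  k1 = (-0.492123, 3.280836)
  predictor → (-1.899923, -0.293803)
  k2 = (-0.092255, 2.651079)
  → (-1.877930, -0.328440)
(p(0.22), q(0.22)) ≈ (-1.8779, -0.3284)

-1.8779, -0.3284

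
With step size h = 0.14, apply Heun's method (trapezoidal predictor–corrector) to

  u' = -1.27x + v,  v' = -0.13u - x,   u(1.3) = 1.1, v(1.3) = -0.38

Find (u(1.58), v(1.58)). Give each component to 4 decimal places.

Heun on (u,v): k1 = f(x_n, state_n); k2 = f(x_n + h, state_n + h·k1); state_{n+1} = state_n + (h/2)·(k1 + k2).
1.300000: (1.100000, -0.380000)
  k1 = (-2.031000, -1.443000)
  predictor → (0.815660, -0.582020)
  k2 = (-2.410820, -1.546036)
  → (0.789073, -0.589233)
1.440000: (0.789073, -0.589233)
  k1 = (-2.418033, -1.542579)
  predictor → (0.450548, -0.805194)
  k2 = (-2.811794, -1.638571)
  → (0.422985, -0.811913)
(u(1.58), v(1.58)) ≈ (0.4230, -0.8119)

0.4230, -0.8119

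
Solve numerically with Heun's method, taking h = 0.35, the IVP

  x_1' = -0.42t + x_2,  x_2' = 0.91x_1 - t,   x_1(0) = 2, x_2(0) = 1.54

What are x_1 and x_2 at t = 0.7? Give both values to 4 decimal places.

Heun on (x_1,x_2): k1 = f(t_n, state_n); k2 = f(t_n + h, state_n + h·k1); state_{n+1} = state_n + (h/2)·(k1 + k2).
0.000000: (2.000000, 1.540000)
  k1 = (1.540000, 1.820000)
  predictor → (2.539000, 2.177000)
  k2 = (2.030000, 1.960490)
  → (2.624750, 2.201586)
0.350000: (2.624750, 2.201586)
  k1 = (2.054586, 2.038523)
  predictor → (3.343855, 2.915069)
  k2 = (2.621069, 2.342908)
  → (3.442990, 2.968336)
(x_1(0.7), x_2(0.7)) ≈ (3.4430, 2.9683)

3.4430, 2.9683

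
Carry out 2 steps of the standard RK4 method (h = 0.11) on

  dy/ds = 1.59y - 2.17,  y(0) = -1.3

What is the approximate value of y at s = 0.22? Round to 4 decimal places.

RK4: k1 = f(s_n, y_n); k2 = f(s_n + h/2, y_n + (h/2)·k1); k3 = f(s_n + h/2, y_n + (h/2)·k2); k4 = f(s_n + h, y_n + h·k3); y_{n+1} = y_n + (h/6)·(k1 + 2k2 + 2k3 + k4).
s=0.000000, y=-1.300000:
  k1 = f(0.000000, -1.300000) = -4.237000
  k2 = f(0.055000, -1.533035) = -4.607526
  k3 = f(0.055000, -1.553414) = -4.639928
  k4 = f(0.110000, -1.810392) = -5.048523
  y ← -1.300000 + (0.11/6)·(k1 + 2k2 + 2k3 + k4) = -1.809308
s=0.110000, y=-1.809308:
  k1 = f(0.110000, -1.809308) = -5.046800
  k2 = f(0.165000, -2.086882) = -5.488142
  k3 = f(0.165000, -2.111156) = -5.526738
  k4 = f(0.220000, -2.417249) = -6.013426
  y ← -1.809308 + (0.11/6)·(k1 + 2k2 + 2k3 + k4) = -2.415958
y(0.22) ≈ -2.4160

-2.4160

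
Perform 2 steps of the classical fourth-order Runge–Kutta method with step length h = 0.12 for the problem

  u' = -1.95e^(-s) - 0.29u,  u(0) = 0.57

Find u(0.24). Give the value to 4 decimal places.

0.1303

RK4: k1 = f(s_n, u_n); k2 = f(s_n + h/2, u_n + (h/2)·k1); k3 = f(s_n + h/2, u_n + (h/2)·k2); k4 = f(s_n + h, u_n + h·k3); u_{n+1} = u_n + (h/6)·(k1 + 2k2 + 2k3 + k4).
s=0.000000, u=0.570000:
  k1 = f(0.000000, 0.570000) = -2.115300
  k2 = f(0.060000, 0.443082) = -1.964935
  k3 = f(0.060000, 0.452104) = -1.967551
  k4 = f(0.120000, 0.333894) = -1.826324
  u ← 0.570000 + (0.12/6)·(k1 + 2k2 + 2k3 + k4) = 0.333868
s=0.120000, u=0.333868:
  k1 = f(0.120000, 0.333868) = -1.826317
  k2 = f(0.180000, 0.224289) = -1.693821
  k3 = f(0.180000, 0.232239) = -1.696126
  k4 = f(0.240000, 0.130333) = -1.571721
  u ← 0.333868 + (0.12/6)·(k1 + 2k2 + 2k3 + k4) = 0.130309
u(0.24) ≈ 0.1303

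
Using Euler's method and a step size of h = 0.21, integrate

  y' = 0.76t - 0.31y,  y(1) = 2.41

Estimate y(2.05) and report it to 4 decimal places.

2.7359

Euler: y_{n+1} = y_n + h·f(t_n, y_n).
t=1.000000, y=2.410000: f=0.012900 → y ← 2.410000 + 0.21·0.012900 = 2.412709
t=1.210000, y=2.412709: f=0.171660 → y ← 2.412709 + 0.21·0.171660 = 2.448758
t=1.420000, y=2.448758: f=0.320085 → y ← 2.448758 + 0.21·0.320085 = 2.515976
t=1.630000, y=2.515976: f=0.458848 → y ← 2.515976 + 0.21·0.458848 = 2.612334
t=1.840000, y=2.612334: f=0.588577 → y ← 2.612334 + 0.21·0.588577 = 2.735935
y(2.05) ≈ 2.7359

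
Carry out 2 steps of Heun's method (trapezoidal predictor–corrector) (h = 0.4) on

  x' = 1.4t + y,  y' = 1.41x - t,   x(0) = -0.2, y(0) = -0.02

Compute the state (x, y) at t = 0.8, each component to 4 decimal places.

Heun on (x,y): k1 = f(t_n, state_n); k2 = f(t_n + h, state_n + h·k1); state_{n+1} = state_n + (h/2)·(k1 + k2).
0.000000: (-0.200000, -0.020000)
  k1 = (-0.020000, -0.282000)
  predictor → (-0.208000, -0.132800)
  k2 = (0.427200, -0.693280)
  → (-0.118560, -0.215056)
0.400000: (-0.118560, -0.215056)
  k1 = (0.344944, -0.567170)
  predictor → (0.019418, -0.441924)
  k2 = (0.678076, -0.772621)
  → (0.086044, -0.483014)
(x(0.8), y(0.8)) ≈ (0.0860, -0.4830)

0.0860, -0.4830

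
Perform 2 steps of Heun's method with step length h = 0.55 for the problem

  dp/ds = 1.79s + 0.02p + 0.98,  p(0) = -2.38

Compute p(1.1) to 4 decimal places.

Heun: k1 = f(s_n, p_n); k2 = f(s_n + h, p_n + h·k1); p_{n+1} = p_n + (h/2)·(k1 + k2).
s=0.000000, p=-2.380000:
  k1 = f(0.000000, -2.380000) = 0.932400
  k2 = f(0.550000, -1.867180) = 1.927156
  p ← -2.380000 + (0.55/2)·(0.932400 + 1.927156) = -1.593622
s=0.550000, p=-1.593622:
  k1 = f(0.550000, -1.593622) = 1.932628
  k2 = f(1.100000, -0.530677) = 2.938386
  p ← -1.593622 + (0.55/2)·(1.932628 + 2.938386) = -0.254093
p(1.1) ≈ -0.2541

-0.2541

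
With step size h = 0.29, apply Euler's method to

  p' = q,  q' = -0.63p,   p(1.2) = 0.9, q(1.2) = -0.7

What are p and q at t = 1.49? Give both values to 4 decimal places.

Euler on (p,q): p_{n+1} = p_n + h·p', q_{n+1} = q_n + h·q'.
1.200000: (0.900000, -0.700000); f=(-0.700000, -0.567000) → (0.697000, -0.864430)
(p(1.49), q(1.49)) ≈ (0.6970, -0.8644)

0.6970, -0.8644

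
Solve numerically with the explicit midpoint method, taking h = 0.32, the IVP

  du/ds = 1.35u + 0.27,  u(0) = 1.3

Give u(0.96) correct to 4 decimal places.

Midpoint: k1 = f(s_n, u_n); k2 = f(s_n + h/2, u_n + (h/2)·k1); u_{n+1} = u_n + h·k2.
s=0.000000, u=1.300000:
  k1 = f(0.000000, 1.300000) = 2.025000
  k2 = f(0.160000, 1.624000) = 2.462400
  u ← 1.300000 + 0.32·2.462400 = 2.087968
s=0.320000, u=2.087968:
  k1 = f(0.320000, 2.087968) = 3.088757
  k2 = f(0.480000, 2.582169) = 3.755928
  u ← 2.087968 + 0.32·3.755928 = 3.289865
s=0.640000, u=3.289865:
  k1 = f(0.640000, 3.289865) = 4.711318
  k2 = f(0.800000, 4.043676) = 5.728962
  u ← 3.289865 + 0.32·5.728962 = 5.123133
u(0.96) ≈ 5.1231

5.1231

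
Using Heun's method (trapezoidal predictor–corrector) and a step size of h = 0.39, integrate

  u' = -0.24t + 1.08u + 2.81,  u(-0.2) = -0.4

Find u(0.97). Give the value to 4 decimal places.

Heun: k1 = f(t_n, u_n); k2 = f(t_n + h, u_n + h·k1); u_{n+1} = u_n + (h/2)·(k1 + k2).
t=-0.200000, u=-0.400000:
  k1 = f(-0.200000, -0.400000) = 2.426000
  k2 = f(0.190000, 0.546140) = 3.354231
  u ← -0.400000 + (0.39/2)·(2.426000 + 3.354231) = 0.727145
t=0.190000, u=0.727145:
  k1 = f(0.190000, 0.727145) = 3.549717
  k2 = f(0.580000, 2.111535) = 4.951257
  u ← 0.727145 + (0.39/2)·(3.549717 + 4.951257) = 2.384835
t=0.580000, u=2.384835:
  k1 = f(0.580000, 2.384835) = 5.246422
  k2 = f(0.970000, 4.430940) = 7.362615
  u ← 2.384835 + (0.39/2)·(5.246422 + 7.362615) = 4.843597
u(0.97) ≈ 4.8436

4.8436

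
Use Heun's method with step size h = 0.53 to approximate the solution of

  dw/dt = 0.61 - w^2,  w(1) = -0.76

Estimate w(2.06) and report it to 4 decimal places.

Heun: k1 = f(t_n, w_n); k2 = f(t_n + h, w_n + h·k1); w_{n+1} = w_n + (h/2)·(k1 + k2).
t=1.000000, w=-0.760000:
  k1 = f(1.000000, -0.760000) = 0.032400
  k2 = f(1.530000, -0.742828) = 0.058207
  w ← -0.760000 + (0.53/2)·(0.032400 + 0.058207) = -0.735989
t=1.530000, w=-0.735989:
  k1 = f(1.530000, -0.735989) = 0.068320
  k2 = f(2.060000, -0.699780) = 0.120308
  w ← -0.735989 + (0.53/2)·(0.068320 + 0.120308) = -0.686003
w(2.06) ≈ -0.6860

-0.6860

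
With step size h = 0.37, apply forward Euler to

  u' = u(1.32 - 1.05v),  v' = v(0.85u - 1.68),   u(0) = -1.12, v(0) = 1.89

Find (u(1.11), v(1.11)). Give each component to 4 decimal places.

Euler on (u,v): u_{n+1} = u_n + h·u', v_{n+1} = v_n + h·v'.
0.000000: (-1.120000, 1.890000); f=(0.744240, -4.974480) → (-0.844631, 0.049442)
0.370000: (-0.844631, 0.049442); f=(-1.071065, -0.118560) → (-1.240925, 0.005575)
0.740000: (-1.240925, 0.005575); f=(-1.630757, -0.015247) → (-1.844305, -0.000066)
(u(1.11), v(1.11)) ≈ (-1.8443, -0.0001)

-1.8443, -0.0001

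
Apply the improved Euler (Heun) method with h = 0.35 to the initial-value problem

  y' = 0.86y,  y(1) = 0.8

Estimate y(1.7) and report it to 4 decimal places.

Heun: k1 = f(t_n, y_n); k2 = f(t_n + h, y_n + h·k1); y_{n+1} = y_n + (h/2)·(k1 + k2).
t=1.000000, y=0.800000:
  k1 = f(1.000000, 0.800000) = 0.688000
  k2 = f(1.350000, 1.040800) = 0.895088
  y ← 0.800000 + (0.35/2)·(0.688000 + 0.895088) = 1.077040
t=1.350000, y=1.077040:
  k1 = f(1.350000, 1.077040) = 0.926255
  k2 = f(1.700000, 1.401230) = 1.205057
  y ← 1.077040 + (0.35/2)·(0.926255 + 1.205057) = 1.450020
y(1.7) ≈ 1.4500

1.4500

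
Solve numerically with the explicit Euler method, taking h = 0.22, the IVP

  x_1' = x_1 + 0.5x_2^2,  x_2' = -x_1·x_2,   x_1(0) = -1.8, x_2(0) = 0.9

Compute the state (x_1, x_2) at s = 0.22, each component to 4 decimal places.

Euler on (x_1,x_2): x_1_{n+1} = x_1_n + h·x_1', x_2_{n+1} = x_2_n + h·x_2'.
0.000000: (-1.800000, 0.900000); f=(-1.395000, 1.620000) → (-2.106900, 1.256400)
(x_1(0.22), x_2(0.22)) ≈ (-2.1069, 1.2564)

-2.1069, 1.2564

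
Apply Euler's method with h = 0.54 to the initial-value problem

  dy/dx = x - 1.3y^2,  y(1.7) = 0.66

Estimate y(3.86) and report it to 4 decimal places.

Euler: y_{n+1} = y_n + h·f(x_n, y_n).
x=1.700000, y=0.660000: f=1.133720 → y ← 0.660000 + 0.54·1.133720 = 1.272209
x=2.240000, y=1.272209: f=0.135930 → y ← 1.272209 + 0.54·0.135930 = 1.345611
x=2.780000, y=1.345611: f=0.426130 → y ← 1.345611 + 0.54·0.426130 = 1.575721
x=3.320000, y=1.575721: f=0.092233 → y ← 1.575721 + 0.54·0.092233 = 1.625527
y(3.86) ≈ 1.6255

1.6255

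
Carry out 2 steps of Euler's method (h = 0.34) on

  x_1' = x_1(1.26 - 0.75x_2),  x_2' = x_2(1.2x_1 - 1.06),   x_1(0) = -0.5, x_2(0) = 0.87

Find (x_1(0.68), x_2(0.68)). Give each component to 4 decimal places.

Euler on (x_1,x_2): x_1_{n+1} = x_1_n + h·x_1', x_2_{n+1} = x_2_n + h·x_2'.
0.000000: (-0.500000, 0.870000); f=(-0.303750, -1.444200) → (-0.603275, 0.378972)
0.340000: (-0.603275, 0.378972); f=(-0.588658, -0.676060) → (-0.803419, 0.149112)
(x_1(0.68), x_2(0.68)) ≈ (-0.8034, 0.1491)

-0.8034, 0.1491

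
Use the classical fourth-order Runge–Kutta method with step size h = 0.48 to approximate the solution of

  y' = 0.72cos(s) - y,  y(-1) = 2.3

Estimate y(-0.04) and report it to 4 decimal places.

RK4: k1 = f(s_n, y_n); k2 = f(s_n + h/2, y_n + (h/2)·k1); k3 = f(s_n + h/2, y_n + (h/2)·k2); k4 = f(s_n + h, y_n + h·k3); y_{n+1} = y_n + (h/6)·(k1 + 2k2 + 2k3 + k4).
s=-1.000000, y=2.300000:
  k1 = f(-1.000000, 2.300000) = -1.910982
  k2 = f(-0.760000, 1.841364) = -1.319482
  k3 = f(-0.760000, 1.983324) = -1.461442
  k4 = f(-0.520000, 1.598508) = -0.973678
  y ← 2.300000 + (0.48/6)·(k1 + 2k2 + 2k3 + k4) = 1.624279
s=-0.520000, y=1.624279:
  k1 = f(-0.520000, 1.624279) = -0.999449
  k2 = f(-0.280000, 1.384411) = -0.692451
  k3 = f(-0.280000, 1.458091) = -0.766131
  k4 = f(-0.040000, 1.256536) = -0.537112
  y ← 1.624279 + (0.48/6)·(k1 + 2k2 + 2k3 + k4) = 1.267981
y(-0.04) ≈ 1.2680

1.2680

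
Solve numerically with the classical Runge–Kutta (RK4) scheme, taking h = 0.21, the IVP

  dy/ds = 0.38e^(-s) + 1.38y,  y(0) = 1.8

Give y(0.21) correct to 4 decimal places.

2.4890

RK4: k1 = f(s_n, y_n); k2 = f(s_n + h/2, y_n + (h/2)·k1); k3 = f(s_n + h/2, y_n + (h/2)·k2); k4 = f(s_n + h, y_n + h·k3); y_{n+1} = y_n + (h/6)·(k1 + 2k2 + 2k3 + k4).
s=0.000000, y=1.800000:
  k1 = f(0.000000, 1.800000) = 2.864000
  k2 = f(0.105000, 2.100720) = 3.241117
  k3 = f(0.105000, 2.140317) = 3.295761
  k4 = f(0.210000, 2.492110) = 3.747134
  y ← 1.800000 + (0.21/6)·(k1 + 2k2 + 2k3 + k4) = 2.488971
y(0.21) ≈ 2.4890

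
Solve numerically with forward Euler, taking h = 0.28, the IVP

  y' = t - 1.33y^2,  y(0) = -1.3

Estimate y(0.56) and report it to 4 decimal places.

-3.2372

Euler: y_{n+1} = y_n + h·f(t_n, y_n).
t=0.000000, y=-1.300000: f=-2.247700 → y ← -1.300000 + 0.28·(-2.247700) = -1.929356
t=0.280000, y=-1.929356: f=-4.670811 → y ← -1.929356 + 0.28·(-4.670811) = -3.237183
y(0.56) ≈ -3.2372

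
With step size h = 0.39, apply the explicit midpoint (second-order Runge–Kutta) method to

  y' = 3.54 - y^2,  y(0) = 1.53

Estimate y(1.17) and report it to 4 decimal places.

Midpoint: k1 = f(x_n, y_n); k2 = f(x_n + h/2, y_n + (h/2)·k1); y_{n+1} = y_n + h·k2.
x=0.000000, y=1.530000:
  k1 = f(0.000000, 1.530000) = 1.199100
  k2 = f(0.195000, 1.763825) = 0.428923
  y ← 1.530000 + 0.39·0.428923 = 1.697280
x=0.390000, y=1.697280:
  k1 = f(0.390000, 1.697280) = 0.659241
  k2 = f(0.585000, 1.825832) = 0.206338
  y ← 1.697280 + 0.39·0.206338 = 1.777752
x=0.780000, y=1.777752:
  k1 = f(0.780000, 1.777752) = 0.379599
  k2 = f(0.975000, 1.851774) = 0.110935
  y ← 1.777752 + 0.39·0.110935 = 1.821016
y(1.17) ≈ 1.8210

1.8210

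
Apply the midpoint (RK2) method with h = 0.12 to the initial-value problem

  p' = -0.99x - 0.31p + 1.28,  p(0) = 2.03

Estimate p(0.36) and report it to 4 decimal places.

Midpoint: k1 = f(x_n, p_n); k2 = f(x_n + h/2, p_n + (h/2)·k1); p_{n+1} = p_n + h·k2.
x=0.000000, p=2.030000:
  k1 = f(0.000000, 2.030000) = 0.650700
  k2 = f(0.060000, 2.069042) = 0.579197
  p ← 2.030000 + 0.12·0.579197 = 2.099504
x=0.120000, p=2.099504:
  k1 = f(0.120000, 2.099504) = 0.510354
  k2 = f(0.180000, 2.130125) = 0.441461
  p ← 2.099504 + 0.12·0.441461 = 2.152479
x=0.240000, p=2.152479:
  k1 = f(0.240000, 2.152479) = 0.375132
  k2 = f(0.300000, 2.174987) = 0.308754
  p ← 2.152479 + 0.12·0.308754 = 2.189529
p(0.36) ≈ 2.1895

2.1895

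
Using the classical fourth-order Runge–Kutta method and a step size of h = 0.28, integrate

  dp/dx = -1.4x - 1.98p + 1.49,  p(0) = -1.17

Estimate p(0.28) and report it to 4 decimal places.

-0.3987

RK4: k1 = f(x_n, p_n); k2 = f(x_n + h/2, p_n + (h/2)·k1); k3 = f(x_n + h/2, p_n + (h/2)·k2); k4 = f(x_n + h, p_n + h·k3); p_{n+1} = p_n + (h/6)·(k1 + 2k2 + 2k3 + k4).
x=0.000000, p=-1.170000:
  k1 = f(0.000000, -1.170000) = 3.806600
  k2 = f(0.140000, -0.637076) = 2.555410
  k3 = f(0.140000, -0.812243) = 2.902240
  k4 = f(0.280000, -0.357373) = 1.805598
  p ← -1.170000 + (0.28/6)·(k1 + 2k2 + 2k3 + k4) = -0.398717
p(0.28) ≈ -0.3987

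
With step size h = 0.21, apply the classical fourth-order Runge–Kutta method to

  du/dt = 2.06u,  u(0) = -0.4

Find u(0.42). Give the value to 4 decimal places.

RK4: k1 = f(t_n, u_n); k2 = f(t_n + h/2, u_n + (h/2)·k1); k3 = f(t_n + h/2, u_n + (h/2)·k2); k4 = f(t_n + h, u_n + h·k3); u_{n+1} = u_n + (h/6)·(k1 + 2k2 + 2k3 + k4).
t=0.000000, u=-0.400000:
  k1 = f(0.000000, -0.400000) = -0.824000
  k2 = f(0.105000, -0.486520) = -1.002231
  k3 = f(0.105000, -0.505234) = -1.040783
  k4 = f(0.210000, -0.618564) = -1.274243
  u ← -0.400000 + (0.21/6)·(k1 + 2k2 + 2k3 + k4) = -0.616449
t=0.210000, u=-0.616449:
  k1 = f(0.210000, -0.616449) = -1.269886
  k2 = f(0.315000, -0.749787) = -1.544562
  k3 = f(0.315000, -0.778628) = -1.603975
  k4 = f(0.420000, -0.953284) = -1.963765
  u ← -0.616449 + (0.21/6)·(k1 + 2k2 + 2k3 + k4) = -0.950025
u(0.42) ≈ -0.9500

-0.9500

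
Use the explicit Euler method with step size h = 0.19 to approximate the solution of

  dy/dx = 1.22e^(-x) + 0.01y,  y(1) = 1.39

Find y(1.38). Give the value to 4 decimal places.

1.5512

Euler: y_{n+1} = y_n + h·f(x_n, y_n).
x=1.000000, y=1.390000: f=0.462713 → y ← 1.390000 + 0.19·0.462713 = 1.477915
x=1.190000, y=1.477915: f=0.385929 → y ← 1.477915 + 0.19·0.385929 = 1.551242
y(1.38) ≈ 1.5512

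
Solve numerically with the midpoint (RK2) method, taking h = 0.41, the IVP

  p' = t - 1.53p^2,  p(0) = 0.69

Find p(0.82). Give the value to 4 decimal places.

0.6424

Midpoint: k1 = f(t_n, p_n); k2 = f(t_n + h/2, p_n + (h/2)·k1); p_{n+1} = p_n + h·k2.
t=0.000000, p=0.690000:
  k1 = f(0.000000, 0.690000) = -0.728433
  k2 = f(0.205000, 0.540671) = -0.242258
  p ← 0.690000 + 0.41·(-0.242258) = 0.590674
t=0.410000, p=0.590674:
  k1 = f(0.410000, 0.590674) = -0.123811
  k2 = f(0.615000, 0.565293) = 0.126079
  p ← 0.590674 + 0.41·0.126079 = 0.642367
p(0.82) ≈ 0.6424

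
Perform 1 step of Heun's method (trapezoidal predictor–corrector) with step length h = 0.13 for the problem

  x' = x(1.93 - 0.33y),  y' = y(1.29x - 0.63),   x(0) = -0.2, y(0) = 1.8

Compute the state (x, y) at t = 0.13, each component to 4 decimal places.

Heun on (x,y): k1 = f(t_n, state_n); k2 = f(t_n + h, state_n + h·k1); state_{n+1} = state_n + (h/2)·(k1 + k2).
0.000000: (-0.200000, 1.800000)
  k1 = (-0.267200, -1.598400)
  predictor → (-0.234736, 1.592208)
  k2 = (-0.329703, -1.485227)
  → (-0.238799, 1.599564)
(x(0.13), y(0.13)) ≈ (-0.2388, 1.5996)

-0.2388, 1.5996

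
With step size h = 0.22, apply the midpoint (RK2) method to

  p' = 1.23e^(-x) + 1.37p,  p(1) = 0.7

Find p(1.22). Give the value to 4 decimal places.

1.0470

Midpoint: k1 = f(x_n, p_n); k2 = f(x_n + h/2, p_n + (h/2)·k1); p_{n+1} = p_n + h·k2.
x=1.000000, p=0.700000:
  k1 = f(1.000000, 0.700000) = 1.411492
  k2 = f(1.110000, 0.855264) = 1.577069
  p ← 0.700000 + 0.22·1.577069 = 1.046955
p(1.22) ≈ 1.0470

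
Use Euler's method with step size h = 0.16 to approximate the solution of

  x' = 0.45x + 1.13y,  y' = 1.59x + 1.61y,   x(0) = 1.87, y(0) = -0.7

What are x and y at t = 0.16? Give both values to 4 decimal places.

1.8781, -0.4046

Euler on (x,y): x_{n+1} = x_n + h·x', y_{n+1} = y_n + h·y'.
0.000000: (1.870000, -0.700000); f=(0.050500, 1.846300) → (1.878080, -0.404592)
(x(0.16), y(0.16)) ≈ (1.8781, -0.4046)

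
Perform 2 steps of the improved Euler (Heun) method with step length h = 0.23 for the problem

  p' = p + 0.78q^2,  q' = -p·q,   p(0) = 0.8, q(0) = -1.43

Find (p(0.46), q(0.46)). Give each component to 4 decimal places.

1.8907, -0.7763

Heun on (p,q): k1 = f(s_n, state_n); k2 = f(s_n + h, state_n + h·k1); state_{n+1} = state_n + (h/2)·(k1 + k2).
0.000000: (0.800000, -1.430000)
  k1 = (2.395022, 1.144000)
  predictor → (1.350855, -1.166880)
  k2 = (2.412910, 1.576286)
  → (1.352912, -1.117167)
0.230000: (1.352912, -1.117167)
  k1 = (2.326401, 1.511429)
  predictor → (1.887984, -0.769538)
  k2 = (2.349892, 1.452877)
  → (1.890686, -0.776272)
(p(0.46), q(0.46)) ≈ (1.8907, -0.7763)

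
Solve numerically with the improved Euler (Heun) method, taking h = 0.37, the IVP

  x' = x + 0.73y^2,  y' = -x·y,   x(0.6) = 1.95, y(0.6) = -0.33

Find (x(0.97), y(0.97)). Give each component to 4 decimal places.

Heun on (x,y): k1 = f(s_n, state_n); k2 = f(s_n + h, state_n + h·k1); state_{n+1} = state_n + (h/2)·(k1 + k2).
0.600000: (1.950000, -0.330000)
  k1 = (2.029497, 0.643500)
  predictor → (2.700914, -0.091905)
  k2 = (2.707080, 0.248227)
  → (2.826267, -0.165030)
(x(0.97), y(0.97)) ≈ (2.8263, -0.1650)

2.8263, -0.1650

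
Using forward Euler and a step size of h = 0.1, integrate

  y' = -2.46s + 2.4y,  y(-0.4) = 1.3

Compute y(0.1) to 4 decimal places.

Euler: y_{n+1} = y_n + h·f(s_n, y_n).
s=-0.400000, y=1.300000: f=4.104000 → y ← 1.300000 + 0.1·4.104000 = 1.710400
s=-0.300000, y=1.710400: f=4.842960 → y ← 1.710400 + 0.1·4.842960 = 2.194696
s=-0.200000, y=2.194696: f=5.759270 → y ← 2.194696 + 0.1·5.759270 = 2.770623
s=-0.100000, y=2.770623: f=6.895495 → y ← 2.770623 + 0.1·6.895495 = 3.460173
s=0.000000, y=3.460173: f=8.304414 → y ← 3.460173 + 0.1·8.304414 = 4.290614
y(0.1) ≈ 4.2906

4.2906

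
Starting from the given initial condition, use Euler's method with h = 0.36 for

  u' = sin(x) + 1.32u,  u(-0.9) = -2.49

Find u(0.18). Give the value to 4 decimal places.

Euler: u_{n+1} = u_n + h·f(x_n, u_n).
x=-0.900000, u=-2.490000: f=-4.070127 → u ← -2.490000 + 0.36·(-4.070127) = -3.955246
x=-0.540000, u=-3.955246: f=-5.735060 → u ← -3.955246 + 0.36·(-5.735060) = -6.019867
x=-0.180000, u=-6.019867: f=-8.125255 → u ← -6.019867 + 0.36·(-8.125255) = -8.944959
u(0.18) ≈ -8.9450

-8.9450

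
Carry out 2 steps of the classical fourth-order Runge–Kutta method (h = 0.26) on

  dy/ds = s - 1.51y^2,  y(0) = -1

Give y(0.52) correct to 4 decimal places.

-3.8528

RK4: k1 = f(s_n, y_n); k2 = f(s_n + h/2, y_n + (h/2)·k1); k3 = f(s_n + h/2, y_n + (h/2)·k2); k4 = f(s_n + h, y_n + h·k3); y_{n+1} = y_n + (h/6)·(k1 + 2k2 + 2k3 + k4).
s=0.000000, y=-1.000000:
  k1 = f(0.000000, -1.000000) = -1.510000
  k2 = f(0.130000, -1.196300) = -2.031012
  k3 = f(0.130000, -1.264032) = -2.282641
  k4 = f(0.260000, -1.593487) = -3.574192
  y ← -1.000000 + (0.26/6)·(k1 + 2k2 + 2k3 + k4) = -1.594165
s=0.260000, y=-1.594165:
  k1 = f(0.260000, -1.594165) = -3.577456
  k2 = f(0.390000, -2.059234) = -6.013073
  k3 = f(0.390000, -2.375864) = -8.133545
  k4 = f(0.520000, -3.708887) = -20.251319
  y ← -1.594165 + (0.26/6)·(k1 + 2k2 + 2k3 + k4) = -3.852785
y(0.52) ≈ -3.8528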